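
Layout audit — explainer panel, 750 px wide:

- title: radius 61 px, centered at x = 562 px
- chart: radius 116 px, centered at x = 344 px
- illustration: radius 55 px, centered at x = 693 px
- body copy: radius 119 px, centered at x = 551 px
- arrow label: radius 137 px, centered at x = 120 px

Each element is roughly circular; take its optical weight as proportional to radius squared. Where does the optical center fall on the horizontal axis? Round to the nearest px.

Weights ∝ r²: title 61² = 3721, chart 116² = 13456, illustration 55² = 3025, body copy 119² = 14161, arrow label 137² = 18769; Σw = 53132.
x: (3721·562 + 13456·344 + 3025·693 + 14161·551 + 18769·120) / 53132 = 18871382 / 53132 ≈ 355.18

x ≈ 355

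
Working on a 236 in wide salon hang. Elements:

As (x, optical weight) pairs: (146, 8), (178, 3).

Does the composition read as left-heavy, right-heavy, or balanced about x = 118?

right-heavy

Weights sum to 8 + 3 = 11.
x: (8·146 + 3·178) / 11 = 1702 / 11 ≈ 154.73
154.7 vs midline 118 → right-heavy.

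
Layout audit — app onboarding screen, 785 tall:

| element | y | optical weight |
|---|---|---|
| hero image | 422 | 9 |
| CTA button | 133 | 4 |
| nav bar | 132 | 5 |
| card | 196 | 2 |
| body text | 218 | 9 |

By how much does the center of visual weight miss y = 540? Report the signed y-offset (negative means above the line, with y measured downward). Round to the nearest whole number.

Total weight = 9 + 4 + 5 + 2 + 9 = 29.
y-moment: 9·422 + 4·133 + 5·132 + 2·196 + 9·218 = 7344; centroid 7344/29 ≈ 253.24.
Offset from y = 540: 253.24 − 540 ≈ -286.76.

≈ -287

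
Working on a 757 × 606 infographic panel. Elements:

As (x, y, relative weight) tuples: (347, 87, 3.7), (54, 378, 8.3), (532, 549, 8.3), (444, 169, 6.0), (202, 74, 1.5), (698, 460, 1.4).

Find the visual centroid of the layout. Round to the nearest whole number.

Total weight = 3.7 + 8.3 + 8.3 + 6.0 + 1.5 + 1.4 = 29.2.
Σw·x = 10091.9; x̄ = 10091.9/29.2 ≈ 345.61.
Σw·y = 9785.0; ȳ = 9785.0/29.2 ≈ 335.10.

(346, 335)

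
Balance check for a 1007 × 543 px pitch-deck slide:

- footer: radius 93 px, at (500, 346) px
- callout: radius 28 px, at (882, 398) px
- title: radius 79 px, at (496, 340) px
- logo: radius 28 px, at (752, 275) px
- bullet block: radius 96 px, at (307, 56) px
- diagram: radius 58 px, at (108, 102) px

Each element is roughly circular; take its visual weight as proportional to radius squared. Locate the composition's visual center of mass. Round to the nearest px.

(410, 224)

r² weights: footer 93² = 8649, callout 28² = 784, title 79² = 6241, logo 28² = 784, bullet block 96² = 9216, diagram 58² = 3364. Total = 29038.
x: (8649·500 + 784·882 + 6241·496 + 784·752 + 9216·307 + 3364·108) / 29038 = 11893716 / 29038 ≈ 409.59
y: (8649·346 + 784·398 + 6241·340 + 784·275 + 9216·56 + 3364·102) / 29038 = 6501350 / 29038 ≈ 223.89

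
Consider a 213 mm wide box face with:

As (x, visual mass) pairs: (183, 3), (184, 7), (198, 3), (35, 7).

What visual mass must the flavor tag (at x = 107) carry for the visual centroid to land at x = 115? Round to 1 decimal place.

Fixed elements: Σw = 3 + 7 + 3 + 7 = 20, Σw·x = 3·183 + 7·184 + 3·198 + 7·35 = 2676.
For the centroid to hit 115: (2676 + w·107) / (20 + w) = 115.
Solving: w = (115·20 − 2676) / (107 − 115) = -376 / -8 ≈ 47.00.

w ≈ 47.0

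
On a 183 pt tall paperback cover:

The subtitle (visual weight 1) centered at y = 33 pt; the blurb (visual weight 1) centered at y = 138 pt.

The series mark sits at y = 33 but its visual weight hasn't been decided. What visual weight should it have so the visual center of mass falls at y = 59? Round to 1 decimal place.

Existing Σw = 2 (1 + 1); existing moment 1·33 + 1·138 = 171.
For the centroid to hit 59: (171 + w·33) / (2 + w) = 59.
Rearranging, w·(33 − 59) = 59·2 − 171 = -53, so w ≈ -53/-26 = 2.04.

w ≈ 2.0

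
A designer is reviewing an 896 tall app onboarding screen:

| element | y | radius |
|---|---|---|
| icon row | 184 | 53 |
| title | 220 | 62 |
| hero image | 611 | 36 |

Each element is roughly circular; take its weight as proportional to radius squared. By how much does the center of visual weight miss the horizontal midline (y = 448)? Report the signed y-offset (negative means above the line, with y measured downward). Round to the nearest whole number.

Weights ∝ r²: icon row 53² = 2809, title 62² = 3844, hero image 36² = 1296; Σw = 7949.
Σw·y = 2809·184 + 3844·220 + 1296·611 = 2154392, so ȳ = 2154392/7949 ≈ 271.03.
Difference: 271.03 − 448 ≈ -176.97.

≈ -177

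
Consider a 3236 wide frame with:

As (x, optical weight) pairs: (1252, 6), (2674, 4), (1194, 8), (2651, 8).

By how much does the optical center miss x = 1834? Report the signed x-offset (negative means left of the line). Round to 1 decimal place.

≈ 49.4

Total weight = 6 + 4 + 8 + 8 = 26.
Σw·x = 6·1252 + 4·2674 + 8·1194 + 8·2651 = 48968, so x̄ = 48968/26 ≈ 1883.38.
Offset from x = 1834: 1883.38 − 1834 ≈ 49.38.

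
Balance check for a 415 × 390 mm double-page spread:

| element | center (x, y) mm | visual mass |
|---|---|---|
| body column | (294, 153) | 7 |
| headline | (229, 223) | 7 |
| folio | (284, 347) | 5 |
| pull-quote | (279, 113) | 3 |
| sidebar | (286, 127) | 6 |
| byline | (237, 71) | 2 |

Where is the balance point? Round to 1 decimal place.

(270.3, 187.0)

Weights sum to 7 + 7 + 5 + 3 + 6 + 2 = 30.
x: moment 8108 / weight 30 ≈ 270.27
y: moment 5610 / weight 30 ≈ 187.00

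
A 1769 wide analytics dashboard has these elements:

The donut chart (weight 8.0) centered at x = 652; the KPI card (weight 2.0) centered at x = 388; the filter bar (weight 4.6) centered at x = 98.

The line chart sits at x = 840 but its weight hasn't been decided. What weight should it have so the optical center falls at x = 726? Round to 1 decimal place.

w ≈ 36.5

Known weights sum to 8.0 + 2.0 + 4.6 = 14.6; their moment is 8.0·652 + 2.0·388 + 4.6·98 = 6442.8.
Balance at x = 726 requires (6442.8 + w·840) / (14.6 + w) = 726.
So w = (726·14.6 − 6442.8)/(840 − 726) = 4156.8/114 ≈ 36.46.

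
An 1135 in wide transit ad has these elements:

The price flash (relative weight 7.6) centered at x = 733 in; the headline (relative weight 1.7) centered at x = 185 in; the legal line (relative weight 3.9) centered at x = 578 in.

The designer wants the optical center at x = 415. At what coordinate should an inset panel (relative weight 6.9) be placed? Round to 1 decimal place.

x ≈ 29.3

After adding the inset panel, total weight = 7.6 + 1.7 + 3.9 + 6.9 = 20.1.
x: target moment 20.1×415 = 8341.5; current 7.6·733 + 1.7·185 + 3.9·578 = 8139.5; the inset panel supplies 202.0, so x = 202.0/6.9 ≈ 29.28.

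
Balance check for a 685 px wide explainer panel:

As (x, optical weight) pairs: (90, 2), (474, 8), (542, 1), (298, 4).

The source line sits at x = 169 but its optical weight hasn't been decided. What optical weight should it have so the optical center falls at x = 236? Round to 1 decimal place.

Existing Σw = 15 (2 + 8 + 1 + 4); existing moment 2·90 + 8·474 + 1·542 + 4·298 = 5706.
Set Σw·x/Σw = 236: (5706 + 169w) = 236·(15 + w).
Rearranging, w·(169 − 236) = 236·15 − 5706 = -2166, so w ≈ -2166/-67 = 32.33.

w ≈ 32.3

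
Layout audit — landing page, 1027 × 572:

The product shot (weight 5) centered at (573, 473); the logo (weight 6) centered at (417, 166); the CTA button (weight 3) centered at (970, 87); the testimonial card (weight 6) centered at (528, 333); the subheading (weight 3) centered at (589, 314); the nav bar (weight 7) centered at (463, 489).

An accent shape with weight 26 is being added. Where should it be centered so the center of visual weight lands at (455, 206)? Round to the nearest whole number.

With the accent shape, Σw becomes 5 + 6 + 3 + 6 + 3 + 7 + 26 = 56.
x: need Σw·x = 56·455 = 25480. Existing = 5·573 + 6·417 + 3·970 + 6·528 + 3·589 + 7·463 = 16453. Remainder 9027 / 26 ≈ 347.19.
y: need Σw·y = 56·206 = 11536. Existing = 5·473 + 6·166 + 3·87 + 6·333 + 3·314 + 7·489 = 9985. Remainder 1551 / 26 ≈ 59.65.

(347, 60)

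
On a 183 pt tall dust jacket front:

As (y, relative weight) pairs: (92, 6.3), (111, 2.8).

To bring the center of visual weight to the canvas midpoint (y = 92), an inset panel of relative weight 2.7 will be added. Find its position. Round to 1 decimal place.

After adding the inset panel, total weight = 6.3 + 2.8 + 2.7 = 11.8.
Along y: (890.4 + 2.7·y) / 11.8 = 92 (existing moment 6.3·92 + 2.8·111 = 890.4) ⇒ y = (1085.6 − 890.4) / 2.7 ≈ 72.30.

y ≈ 72.3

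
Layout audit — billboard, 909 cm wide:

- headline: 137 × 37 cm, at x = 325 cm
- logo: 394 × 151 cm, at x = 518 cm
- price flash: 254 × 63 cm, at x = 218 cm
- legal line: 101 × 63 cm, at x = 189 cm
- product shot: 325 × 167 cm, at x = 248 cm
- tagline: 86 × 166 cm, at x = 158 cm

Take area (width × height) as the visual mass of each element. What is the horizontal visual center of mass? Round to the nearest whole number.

x ≈ 340

Taking area as weight: headline 137·37 = 5069, logo 394·151 = 59494, price flash 254·63 = 16002, legal line 101·63 = 6363, product shot 325·167 = 54275, tagline 86·166 = 14276. Sum 155479.
Σw·x = 52872168; x̄ = 52872168/155479 ≈ 340.06.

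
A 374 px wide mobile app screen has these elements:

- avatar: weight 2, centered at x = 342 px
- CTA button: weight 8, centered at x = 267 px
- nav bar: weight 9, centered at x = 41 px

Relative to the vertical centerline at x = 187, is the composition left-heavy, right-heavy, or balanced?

left-heavy

Weights sum to 2 + 8 + 9 = 19.
x: (2·342 + 8·267 + 9·41) / 19 = 3189 / 19 ≈ 167.84
Since 167.8 is left of 187, the composition reads left-heavy.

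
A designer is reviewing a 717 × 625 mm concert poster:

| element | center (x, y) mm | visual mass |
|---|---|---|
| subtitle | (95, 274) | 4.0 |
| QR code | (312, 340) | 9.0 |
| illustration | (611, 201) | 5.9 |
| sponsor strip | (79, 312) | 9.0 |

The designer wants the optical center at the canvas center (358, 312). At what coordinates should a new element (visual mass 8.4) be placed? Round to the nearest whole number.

New total weight: (4.0 + 9.0 + 5.9 + 9.0) + 8.4 = 36.3.
x: need Σw·x = 36.3·358 = 12995.4. Existing = 4.0·95 + 9.0·312 + 5.9·611 + 9.0·79 = 7503.9. Remainder 5491.5 / 8.4 ≈ 653.75.
y: need Σw·y = 36.3·312 = 11325.6. Existing = 4.0·274 + 9.0·340 + 5.9·201 + 9.0·312 = 8149.9. Remainder 3175.7 / 8.4 ≈ 378.06.

(654, 378)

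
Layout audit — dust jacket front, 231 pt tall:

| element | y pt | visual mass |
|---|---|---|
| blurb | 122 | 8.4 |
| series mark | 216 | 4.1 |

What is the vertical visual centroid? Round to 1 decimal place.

Σw = 8.4 + 4.1 = 12.5.
y-moment: 8.4·122 + 4.1·216 = 1910.4; centroid 1910.4/12.5 ≈ 152.83.

y ≈ 152.8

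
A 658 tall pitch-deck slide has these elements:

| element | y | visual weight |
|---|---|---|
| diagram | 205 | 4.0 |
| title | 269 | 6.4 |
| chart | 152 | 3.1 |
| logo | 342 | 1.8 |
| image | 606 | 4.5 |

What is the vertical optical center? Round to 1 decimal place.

Weights sum to 4.0 + 6.4 + 3.1 + 1.8 + 4.5 = 19.8.
y-moment: 4.0·205 + 6.4·269 + 3.1·152 + 1.8·342 + 4.5·606 = 6355.4; centroid 6355.4/19.8 ≈ 320.98.

y ≈ 321.0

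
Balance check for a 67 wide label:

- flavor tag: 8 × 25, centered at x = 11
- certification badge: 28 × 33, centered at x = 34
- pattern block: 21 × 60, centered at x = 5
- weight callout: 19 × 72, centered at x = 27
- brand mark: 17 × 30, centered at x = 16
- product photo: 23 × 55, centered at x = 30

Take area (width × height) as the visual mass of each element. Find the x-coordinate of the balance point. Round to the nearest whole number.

x ≈ 22

Areas → weights: flavor tag 8·25 = 200, certification badge 28·33 = 924, pattern block 21·60 = 1260, weight callout 19·72 = 1368, brand mark 17·30 = 510, product photo 23·55 = 1265; Σw = 5527.
x: moment 122962 / weight 5527 ≈ 22.25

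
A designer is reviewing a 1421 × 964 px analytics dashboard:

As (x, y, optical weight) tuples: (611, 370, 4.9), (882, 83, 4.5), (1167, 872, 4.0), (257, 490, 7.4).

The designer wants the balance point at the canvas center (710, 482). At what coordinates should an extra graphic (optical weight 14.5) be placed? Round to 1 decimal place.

New total weight: (4.9 + 4.5 + 4.0 + 7.4) + 14.5 = 35.3.
Along x: (13532.7 + 14.5·x) / 35.3 = 710 (existing moment 4.9·611 + 4.5·882 + 4.0·1167 + 7.4·257 = 13532.7) ⇒ x = (25063.0 − 13532.7) / 14.5 ≈ 795.19.
Along y: (9300.5 + 14.5·y) / 35.3 = 482 (existing moment 4.9·370 + 4.5·83 + 4.0·872 + 7.4·490 = 9300.5) ⇒ y = (17014.6 − 9300.5) / 14.5 ≈ 532.01.

(795.2, 532.0)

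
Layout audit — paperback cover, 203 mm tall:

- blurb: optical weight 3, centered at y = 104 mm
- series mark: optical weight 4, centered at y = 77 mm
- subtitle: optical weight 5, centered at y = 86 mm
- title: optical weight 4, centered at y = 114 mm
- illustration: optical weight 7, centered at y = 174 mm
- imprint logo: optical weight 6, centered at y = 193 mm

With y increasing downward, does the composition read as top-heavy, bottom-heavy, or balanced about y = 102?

bottom-heavy

Total weight = 3 + 4 + 5 + 4 + 7 + 6 = 29.
y-moment: 3·104 + 4·77 + 5·86 + 4·114 + 7·174 + 6·193 = 3882; centroid 3882/29 ≈ 133.86.
Since 133.9 is below (larger y than) 102, the composition reads bottom-heavy.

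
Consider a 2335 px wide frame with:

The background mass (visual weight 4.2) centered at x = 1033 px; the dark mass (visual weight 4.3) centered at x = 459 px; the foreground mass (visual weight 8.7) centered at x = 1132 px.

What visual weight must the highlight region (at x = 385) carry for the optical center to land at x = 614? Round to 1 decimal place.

Existing Σw = 17.2 (4.2 + 4.3 + 8.7); existing moment 4.2·1033 + 4.3·459 + 8.7·1132 = 16160.7.
For the centroid to hit 614: (16160.7 + w·385) / (17.2 + w) = 614.
So w = (614·17.2 − 16160.7)/(385 − 614) = -5599.9/-229 ≈ 24.45.

w ≈ 24.5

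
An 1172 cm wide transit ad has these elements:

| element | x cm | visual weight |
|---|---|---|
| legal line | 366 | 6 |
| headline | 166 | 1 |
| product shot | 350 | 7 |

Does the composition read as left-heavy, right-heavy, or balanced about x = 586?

left-heavy

Total weight = 6 + 1 + 7 = 14.
x-moment: 6·366 + 1·166 + 7·350 = 4812; centroid 4812/14 ≈ 343.71.
343.7 vs midline 586 → left-heavy.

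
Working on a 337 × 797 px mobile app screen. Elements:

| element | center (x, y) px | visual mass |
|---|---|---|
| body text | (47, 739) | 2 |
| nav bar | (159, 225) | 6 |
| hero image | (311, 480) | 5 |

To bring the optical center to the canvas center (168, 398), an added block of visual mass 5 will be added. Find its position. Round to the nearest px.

New total weight: (2 + 6 + 5) + 5 = 18.
x: need Σw·x = 18·168 = 3024. Existing = 2·47 + 6·159 + 5·311 = 2603. Remainder 421 / 5 ≈ 84.20.
y: need Σw·y = 18·398 = 7164. Existing = 2·739 + 6·225 + 5·480 = 5228. Remainder 1936 / 5 ≈ 387.20.

(84, 387)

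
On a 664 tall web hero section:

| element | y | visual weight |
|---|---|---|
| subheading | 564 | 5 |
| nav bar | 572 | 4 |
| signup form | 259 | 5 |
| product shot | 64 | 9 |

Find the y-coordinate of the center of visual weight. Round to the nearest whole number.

y ≈ 303

Weights sum to 5 + 4 + 5 + 9 = 23.
y-moment: 5·564 + 4·572 + 5·259 + 9·64 = 6979; centroid 6979/23 ≈ 303.43.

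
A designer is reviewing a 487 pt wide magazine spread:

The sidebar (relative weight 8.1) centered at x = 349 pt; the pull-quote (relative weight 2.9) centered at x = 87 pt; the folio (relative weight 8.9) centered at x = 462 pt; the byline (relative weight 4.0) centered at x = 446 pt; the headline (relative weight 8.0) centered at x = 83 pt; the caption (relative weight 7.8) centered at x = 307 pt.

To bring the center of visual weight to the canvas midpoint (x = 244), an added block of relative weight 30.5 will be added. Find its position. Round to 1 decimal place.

After adding the added block, total weight = 8.1 + 2.9 + 8.9 + 4.0 + 8.0 + 7.8 + 30.5 = 70.2.
Along x: (12033.6 + 30.5·x) / 70.2 = 244 (existing moment 8.1·349 + 2.9·87 + 8.9·462 + 4.0·446 + 8.0·83 + 7.8·307 = 12033.6) ⇒ x = (17128.8 − 12033.6) / 30.5 ≈ 167.06.

x ≈ 167.1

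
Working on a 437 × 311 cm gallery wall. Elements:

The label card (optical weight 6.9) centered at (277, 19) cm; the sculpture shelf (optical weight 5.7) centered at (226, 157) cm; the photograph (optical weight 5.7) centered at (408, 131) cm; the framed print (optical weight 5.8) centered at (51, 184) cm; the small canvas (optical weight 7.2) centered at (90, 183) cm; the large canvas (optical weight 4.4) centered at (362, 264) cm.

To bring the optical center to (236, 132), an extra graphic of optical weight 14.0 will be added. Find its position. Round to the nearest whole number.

(262, 89)

New total weight: (6.9 + 5.7 + 5.7 + 5.8 + 7.2 + 4.4) + 14.0 = 49.7.
x: need Σw·x = 49.7·236 = 11729.2. Existing = 6.9·277 + 5.7·226 + 5.7·408 + 5.8·51 + 7.2·90 + 4.4·362 = 8061.7. Remainder 3667.5 / 14.0 ≈ 261.96.
y: need Σw·y = 49.7·132 = 6560.4. Existing = 6.9·19 + 5.7·157 + 5.7·131 + 5.8·184 + 7.2·183 + 4.4·264 = 5319.1. Remainder 1241.3 / 14.0 ≈ 88.66.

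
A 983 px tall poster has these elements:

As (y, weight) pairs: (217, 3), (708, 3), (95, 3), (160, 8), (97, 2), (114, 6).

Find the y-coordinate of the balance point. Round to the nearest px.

Weights sum to 3 + 3 + 3 + 8 + 2 + 6 = 25.
y: (3·217 + 3·708 + 3·95 + 8·160 + 2·97 + 6·114) / 25 = 5218 / 25 ≈ 208.72

y ≈ 209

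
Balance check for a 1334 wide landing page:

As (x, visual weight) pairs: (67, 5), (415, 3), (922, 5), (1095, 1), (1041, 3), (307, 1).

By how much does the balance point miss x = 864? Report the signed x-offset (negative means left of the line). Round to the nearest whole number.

Total weight = 5 + 3 + 5 + 1 + 3 + 1 = 18.
Σw·x = 5·67 + 3·415 + 5·922 + 1·1095 + 3·1041 + 1·307 = 10715, so x̄ = 10715/18 ≈ 595.28.
Offset from x = 864: 595.28 − 864 ≈ -268.72.

≈ -269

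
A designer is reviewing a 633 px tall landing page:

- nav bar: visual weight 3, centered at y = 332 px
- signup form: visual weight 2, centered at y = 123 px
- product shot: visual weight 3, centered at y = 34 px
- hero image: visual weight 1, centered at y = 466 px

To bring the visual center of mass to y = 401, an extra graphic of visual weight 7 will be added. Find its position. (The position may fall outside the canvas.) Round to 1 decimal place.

y ≈ 658.0

With the extra graphic, Σw becomes 3 + 2 + 3 + 1 + 7 = 16.
y: target moment 16×401 = 6416; current 3·332 + 2·123 + 3·34 + 1·466 = 1810; the extra graphic supplies 4606, so y = 4606/7 ≈ 658.00.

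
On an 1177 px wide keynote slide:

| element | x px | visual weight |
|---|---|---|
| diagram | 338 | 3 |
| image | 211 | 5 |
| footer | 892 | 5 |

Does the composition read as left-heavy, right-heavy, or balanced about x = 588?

Σw = 3 + 5 + 5 = 13.
x: (3·338 + 5·211 + 5·892) / 13 = 6529 / 13 ≈ 502.23
502.2 vs midline 588 → left-heavy.

left-heavy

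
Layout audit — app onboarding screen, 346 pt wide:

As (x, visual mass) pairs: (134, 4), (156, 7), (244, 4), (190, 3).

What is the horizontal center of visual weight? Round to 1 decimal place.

Weights sum to 4 + 7 + 4 + 3 = 18.
Σw·x = 4·134 + 7·156 + 4·244 + 3·190 = 3174, so x̄ = 3174/18 ≈ 176.33.

x ≈ 176.3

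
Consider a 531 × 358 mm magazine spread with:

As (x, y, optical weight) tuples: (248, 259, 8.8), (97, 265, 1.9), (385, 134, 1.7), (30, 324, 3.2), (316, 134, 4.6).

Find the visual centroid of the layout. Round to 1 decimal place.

Σw = 8.8 + 1.9 + 1.7 + 3.2 + 4.6 = 20.2.
Σw·x = 8.8·248 + 1.9·97 + 1.7·385 + 3.2·30 + 4.6·316 = 4570.8, so x̄ = 4570.8/20.2 ≈ 226.28.
Σw·y = 8.8·259 + 1.9·265 + 1.7·134 + 3.2·324 + 4.6·134 = 4663.7, so ȳ = 4663.7/20.2 ≈ 230.88.

(226.3, 230.9)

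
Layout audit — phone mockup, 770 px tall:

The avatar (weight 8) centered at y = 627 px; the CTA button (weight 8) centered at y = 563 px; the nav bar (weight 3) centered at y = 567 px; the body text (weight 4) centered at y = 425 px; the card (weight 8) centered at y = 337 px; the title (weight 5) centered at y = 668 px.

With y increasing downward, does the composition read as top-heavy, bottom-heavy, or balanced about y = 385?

bottom-heavy

Total weight = 8 + 8 + 3 + 4 + 8 + 5 = 36.
Σw·y = 18957; ȳ = 18957/36 ≈ 526.58.
526.6 lies below (larger y than) the midline 385, so the layout is bottom-heavy.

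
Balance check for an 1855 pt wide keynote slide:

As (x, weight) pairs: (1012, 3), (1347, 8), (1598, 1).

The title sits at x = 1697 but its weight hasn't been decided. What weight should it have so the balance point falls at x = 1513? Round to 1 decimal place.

Known weights sum to 3 + 8 + 1 = 12; their moment is 3·1012 + 8·1347 + 1·1598 = 15410.
Balance at x = 1513 requires (15410 + w·1697) / (12 + w) = 1513.
So w = (1513·12 − 15410)/(1697 − 1513) = 2746/184 ≈ 14.92.

w ≈ 14.9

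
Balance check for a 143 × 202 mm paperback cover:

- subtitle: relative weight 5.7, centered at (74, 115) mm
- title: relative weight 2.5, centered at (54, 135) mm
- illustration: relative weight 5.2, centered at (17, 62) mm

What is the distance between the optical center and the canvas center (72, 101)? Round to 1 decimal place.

Total weight = 5.7 + 2.5 + 5.2 = 13.4.
x-moment: 5.7·74 + 2.5·54 + 5.2·17 = 645.2; centroid 645.2/13.4 ≈ 48.15.
y-moment: 5.7·115 + 2.5·135 + 5.2·62 = 1315.4; centroid 1315.4/13.4 ≈ 98.16.
Offset from (72, 101): Δx ≈ -23.85, Δy ≈ -2.84; distance = √(Δx² + Δy²) ≈ 24.02.

≈ 24.0 mm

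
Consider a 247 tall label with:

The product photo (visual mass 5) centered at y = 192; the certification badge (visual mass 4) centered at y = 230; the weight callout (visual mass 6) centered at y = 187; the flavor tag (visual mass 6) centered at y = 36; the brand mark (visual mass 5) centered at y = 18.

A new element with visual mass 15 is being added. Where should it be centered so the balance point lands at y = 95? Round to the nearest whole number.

New total weight: (5 + 4 + 6 + 6 + 5) + 15 = 41.
Along y: (3308 + 15·y) / 41 = 95 (existing moment 5·192 + 4·230 + 6·187 + 6·36 + 5·18 = 3308) ⇒ y = (3895 − 3308) / 15 ≈ 39.13.

y ≈ 39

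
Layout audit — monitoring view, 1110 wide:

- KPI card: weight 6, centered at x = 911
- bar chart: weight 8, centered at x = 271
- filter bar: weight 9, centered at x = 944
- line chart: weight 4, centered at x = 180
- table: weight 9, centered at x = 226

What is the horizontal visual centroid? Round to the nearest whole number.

Σw = 6 + 8 + 9 + 4 + 9 = 36.
x-moment: 6·911 + 8·271 + 9·944 + 4·180 + 9·226 = 18884; centroid 18884/36 ≈ 524.56.

x ≈ 525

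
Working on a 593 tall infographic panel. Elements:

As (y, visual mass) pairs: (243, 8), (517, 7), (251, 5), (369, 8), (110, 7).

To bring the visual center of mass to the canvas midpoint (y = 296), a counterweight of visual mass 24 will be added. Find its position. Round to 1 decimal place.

y ≈ 288.5

With the counterweight, Σw becomes 8 + 7 + 5 + 8 + 7 + 24 = 59.
y: target moment 59×296 = 17464; current 8·243 + 7·517 + 5·251 + 8·369 + 7·110 = 10540; the counterweight supplies 6924, so y = 6924/24 ≈ 288.50.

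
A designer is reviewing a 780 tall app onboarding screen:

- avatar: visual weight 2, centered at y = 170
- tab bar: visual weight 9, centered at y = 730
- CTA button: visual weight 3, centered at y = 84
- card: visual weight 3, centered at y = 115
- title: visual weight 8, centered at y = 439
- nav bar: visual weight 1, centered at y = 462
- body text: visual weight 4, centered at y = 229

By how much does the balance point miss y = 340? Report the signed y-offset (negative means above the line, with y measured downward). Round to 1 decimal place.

Σw = 2 + 9 + 3 + 3 + 8 + 1 + 4 = 30.
y: moment 12397 / weight 30 ≈ 413.23
Difference: 413.23 − 340 ≈ 73.23.

≈ 73.2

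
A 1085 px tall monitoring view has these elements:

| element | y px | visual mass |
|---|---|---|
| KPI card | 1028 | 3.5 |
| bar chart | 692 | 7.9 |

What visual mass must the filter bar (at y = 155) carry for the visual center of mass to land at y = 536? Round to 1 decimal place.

Fixed elements: Σw = 3.5 + 7.9 = 11.4, Σw·y = 3.5·1028 + 7.9·692 = 9064.8.
For the centroid to hit 536: (9064.8 + w·155) / (11.4 + w) = 536.
Rearranging, w·(155 − 536) = 536·11.4 − 9064.8 = -2954.4, so w ≈ -2954.4/-381 = 7.75.

w ≈ 7.8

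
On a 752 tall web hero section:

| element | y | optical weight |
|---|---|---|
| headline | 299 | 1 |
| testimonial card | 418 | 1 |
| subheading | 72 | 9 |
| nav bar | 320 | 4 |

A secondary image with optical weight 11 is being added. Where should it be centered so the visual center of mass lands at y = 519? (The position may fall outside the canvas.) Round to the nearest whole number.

y ≈ 986

With the secondary image, Σw becomes 1 + 1 + 9 + 4 + 11 = 26.
y: need Σw·y = 26·519 = 13494. Existing = 1·299 + 1·418 + 9·72 + 4·320 = 2645. Remainder 10849 / 11 ≈ 986.27.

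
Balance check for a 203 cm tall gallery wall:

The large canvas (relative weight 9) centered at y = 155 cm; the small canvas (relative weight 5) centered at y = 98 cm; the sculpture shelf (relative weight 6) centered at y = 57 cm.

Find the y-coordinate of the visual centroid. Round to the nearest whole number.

y ≈ 111

Weights sum to 9 + 5 + 6 = 20.
y-moment: 9·155 + 5·98 + 6·57 = 2227; centroid 2227/20 ≈ 111.35.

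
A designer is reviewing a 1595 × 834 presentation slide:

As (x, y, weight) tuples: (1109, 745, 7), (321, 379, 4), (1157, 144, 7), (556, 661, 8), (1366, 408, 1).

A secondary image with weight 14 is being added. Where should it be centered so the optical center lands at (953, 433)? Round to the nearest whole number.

(1151, 308)

After adding the secondary image, total weight = 7 + 4 + 7 + 8 + 1 + 14 = 41.
x: need Σw·x = 41·953 = 39073. Existing = 7·1109 + 4·321 + 7·1157 + 8·556 + 1·1366 = 22960. Remainder 16113 / 14 ≈ 1150.93.
y: need Σw·y = 41·433 = 17753. Existing = 7·745 + 4·379 + 7·144 + 8·661 + 1·408 = 13435. Remainder 4318 / 14 ≈ 308.43.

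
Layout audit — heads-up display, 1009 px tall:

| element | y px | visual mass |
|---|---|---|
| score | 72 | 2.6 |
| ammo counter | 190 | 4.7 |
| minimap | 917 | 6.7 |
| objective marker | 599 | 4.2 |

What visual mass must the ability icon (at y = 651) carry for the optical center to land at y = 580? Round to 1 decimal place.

w ≈ 11.5

Existing Σw = 18.2 (2.6 + 4.7 + 6.7 + 4.2); existing moment 2.6·72 + 4.7·190 + 6.7·917 + 4.2·599 = 9739.9.
For the centroid to hit 580: (9739.9 + w·651) / (18.2 + w) = 580.
Rearranging, w·(651 − 580) = 580·18.2 − 9739.9 = 816.1, so w ≈ 816.1/71 = 11.49.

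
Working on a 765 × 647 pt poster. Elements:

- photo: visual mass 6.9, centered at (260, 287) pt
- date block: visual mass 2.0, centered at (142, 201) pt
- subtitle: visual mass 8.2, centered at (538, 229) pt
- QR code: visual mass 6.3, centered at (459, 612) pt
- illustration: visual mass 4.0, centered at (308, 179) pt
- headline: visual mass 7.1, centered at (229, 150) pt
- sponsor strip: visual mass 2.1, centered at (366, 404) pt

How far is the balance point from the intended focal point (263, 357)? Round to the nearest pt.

Weights sum to 6.9 + 2.0 + 8.2 + 6.3 + 4.0 + 7.1 + 2.1 = 36.6.
x-moment: 6.9·260 + 2.0·142 + 8.2·538 + 6.3·459 + 4.0·308 + 7.1·229 + 2.1·366 = 13007.8; centroid 13007.8/36.6 ≈ 355.40.
y-moment: 6.9·287 + 2.0·201 + 8.2·229 + 6.3·612 + 4.0·179 + 7.1·150 + 2.1·404 = 10745.1; centroid 10745.1/36.6 ≈ 293.58.
From (263, 357): dx = 92.40, dy = -63.42, so the distance is √(dx²+dy²) ≈ 112.07.

≈ 112 pt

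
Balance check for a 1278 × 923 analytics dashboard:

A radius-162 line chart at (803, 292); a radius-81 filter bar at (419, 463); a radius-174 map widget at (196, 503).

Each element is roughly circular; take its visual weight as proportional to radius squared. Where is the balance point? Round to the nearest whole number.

r² weights: line chart 162² = 26244, filter bar 81² = 6561, map widget 174² = 30276. Total = 63081.
x-moment: 26244·803 + 6561·419 + 30276·196 = 29757087; centroid 29757087/63081 ≈ 471.73.
y-moment: 26244·292 + 6561·463 + 30276·503 = 25929819; centroid 25929819/63081 ≈ 411.06.

(472, 411)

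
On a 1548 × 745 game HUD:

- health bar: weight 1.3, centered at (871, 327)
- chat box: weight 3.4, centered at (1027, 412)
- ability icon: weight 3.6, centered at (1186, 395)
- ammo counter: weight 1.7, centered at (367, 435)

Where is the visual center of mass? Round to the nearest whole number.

(952, 399)

Total weight = 1.3 + 3.4 + 3.6 + 1.7 = 10.0.
Σw·x = 1.3·871 + 3.4·1027 + 3.6·1186 + 1.7·367 = 9517.6, so x̄ = 9517.6/10.0 ≈ 951.76.
Σw·y = 1.3·327 + 3.4·412 + 3.6·395 + 1.7·435 = 3987.4, so ȳ = 3987.4/10.0 ≈ 398.74.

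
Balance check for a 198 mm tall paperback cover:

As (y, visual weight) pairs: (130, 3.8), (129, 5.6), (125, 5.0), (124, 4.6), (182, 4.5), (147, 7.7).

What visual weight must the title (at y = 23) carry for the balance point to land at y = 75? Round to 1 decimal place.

Known weights sum to 3.8 + 5.6 + 5.0 + 4.6 + 4.5 + 7.7 = 31.2; their moment is 3.8·130 + 5.6·129 + 5.0·125 + 4.6·124 + 4.5·182 + 7.7·147 = 4362.7.
For the centroid to hit 75: (4362.7 + w·23) / (31.2 + w) = 75.
Solving: w = (75·31.2 − 4362.7) / (23 − 75) = -2022.7 / -52 ≈ 38.90.

w ≈ 38.9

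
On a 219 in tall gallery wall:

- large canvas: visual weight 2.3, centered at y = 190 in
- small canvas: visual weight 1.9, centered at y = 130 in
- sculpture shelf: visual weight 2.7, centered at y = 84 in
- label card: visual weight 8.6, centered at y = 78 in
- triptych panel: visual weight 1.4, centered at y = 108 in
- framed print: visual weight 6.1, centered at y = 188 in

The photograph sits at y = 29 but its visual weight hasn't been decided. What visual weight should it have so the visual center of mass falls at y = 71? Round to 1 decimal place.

w ≈ 29.7

Known weights sum to 2.3 + 1.9 + 2.7 + 8.6 + 1.4 + 6.1 = 23.0; their moment is 2.3·190 + 1.9·130 + 2.7·84 + 8.6·78 + 1.4·108 + 6.1·188 = 2879.6.
Set Σw·y/Σw = 71: (2879.6 + 29w) = 71·(23.0 + w).
Rearranging, w·(29 − 71) = 71·23.0 − 2879.6 = -1246.6, so w ≈ -1246.6/-42 = 29.68.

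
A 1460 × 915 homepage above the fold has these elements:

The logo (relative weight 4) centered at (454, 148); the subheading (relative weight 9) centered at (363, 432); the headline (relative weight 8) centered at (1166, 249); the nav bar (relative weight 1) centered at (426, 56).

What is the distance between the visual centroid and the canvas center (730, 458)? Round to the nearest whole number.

≈ 171

Total weight = 4 + 9 + 8 + 1 = 22.
Σw·x = 4·454 + 9·363 + 8·1166 + 1·426 = 14837, so x̄ = 14837/22 ≈ 674.41.
Σw·y = 4·148 + 9·432 + 8·249 + 1·56 = 6528, so ȳ = 6528/22 ≈ 296.73.
Offset from (730, 458): Δx ≈ -55.59, Δy ≈ -161.27; distance = √(Δx² + Δy²) ≈ 170.58.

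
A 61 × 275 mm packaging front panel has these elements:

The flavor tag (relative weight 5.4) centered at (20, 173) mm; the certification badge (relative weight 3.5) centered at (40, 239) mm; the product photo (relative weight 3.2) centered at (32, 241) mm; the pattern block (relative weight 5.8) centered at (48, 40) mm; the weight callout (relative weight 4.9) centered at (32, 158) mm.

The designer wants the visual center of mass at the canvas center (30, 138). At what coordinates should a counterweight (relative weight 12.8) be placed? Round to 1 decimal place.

(22.1, 106.6)

New total weight: (5.4 + 3.5 + 3.2 + 5.8 + 4.9) + 12.8 = 35.6.
Along x: (785.6 + 12.8·x) / 35.6 = 30 (existing moment 5.4·20 + 3.5·40 + 3.2·32 + 5.8·48 + 4.9·32 = 785.6) ⇒ x = (1068.0 − 785.6) / 12.8 ≈ 22.06.
Along y: (3548.1 + 12.8·y) / 35.6 = 138 (existing moment 5.4·173 + 3.5·239 + 3.2·241 + 5.8·40 + 4.9·158 = 3548.1) ⇒ y = (4912.8 − 3548.1) / 12.8 ≈ 106.62.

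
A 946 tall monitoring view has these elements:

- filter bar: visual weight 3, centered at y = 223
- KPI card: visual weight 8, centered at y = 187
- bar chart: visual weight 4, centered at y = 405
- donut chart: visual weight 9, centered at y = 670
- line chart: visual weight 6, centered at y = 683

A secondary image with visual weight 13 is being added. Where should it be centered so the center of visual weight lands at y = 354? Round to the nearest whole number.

After adding the secondary image, total weight = 3 + 8 + 4 + 9 + 6 + 13 = 43.
y: need Σw·y = 43·354 = 15222. Existing = 3·223 + 8·187 + 4·405 + 9·670 + 6·683 = 13913. Remainder 1309 / 13 ≈ 100.69.

y ≈ 101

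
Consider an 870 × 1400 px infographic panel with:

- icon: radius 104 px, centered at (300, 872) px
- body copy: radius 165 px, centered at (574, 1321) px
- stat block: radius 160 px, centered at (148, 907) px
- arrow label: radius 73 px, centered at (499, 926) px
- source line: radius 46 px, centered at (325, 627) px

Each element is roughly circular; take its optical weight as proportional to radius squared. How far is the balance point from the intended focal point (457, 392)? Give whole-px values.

Weights ∝ r²: icon 104² = 10816, body copy 165² = 27225, stat block 160² = 25600, arrow label 73² = 5329, source line 46² = 2116; Σw = 71086.
x: (10816·300 + 27225·574 + 25600·148 + 5329·499 + 2116·325) / 71086 = 26007621 / 71086 ≈ 365.86
y: (10816·872 + 27225·1321 + 25600·907 + 5329·926 + 2116·627) / 71086 = 74876363 / 71086 ≈ 1053.32
Relative to (457, 392): Δ = (-91.14, 661.32); |Δ| = √(-91.14² + 661.32²) ≈ 667.57.

≈ 668 px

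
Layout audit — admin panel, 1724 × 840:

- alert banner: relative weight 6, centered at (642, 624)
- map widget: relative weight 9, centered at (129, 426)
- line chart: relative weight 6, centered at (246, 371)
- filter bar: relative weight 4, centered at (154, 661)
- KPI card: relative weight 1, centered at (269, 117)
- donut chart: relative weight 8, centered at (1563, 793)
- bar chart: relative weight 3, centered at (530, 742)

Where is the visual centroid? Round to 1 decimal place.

(580.2, 571.2)

Weights sum to 6 + 9 + 6 + 4 + 1 + 8 + 3 = 37.
Σw·x = 21468; x̄ = 21468/37 ≈ 580.22.
y: moment 21135 / weight 37 ≈ 571.22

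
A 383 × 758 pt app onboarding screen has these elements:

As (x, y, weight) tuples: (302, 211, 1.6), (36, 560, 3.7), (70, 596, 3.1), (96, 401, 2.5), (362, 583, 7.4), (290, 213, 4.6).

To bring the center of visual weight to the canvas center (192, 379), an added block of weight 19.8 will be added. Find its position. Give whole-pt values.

After adding the added block, total weight = 1.6 + 3.7 + 3.1 + 2.5 + 7.4 + 4.6 + 19.8 = 42.7.
Along x: (5086.2 + 19.8·x) / 42.7 = 192 (existing moment 1.6·302 + 3.7·36 + 3.1·70 + 2.5·96 + 7.4·362 + 4.6·290 = 5086.2) ⇒ x = (8198.4 − 5086.2) / 19.8 ≈ 157.18.
Along y: (10553.7 + 19.8·y) / 42.7 = 379 (existing moment 1.6·211 + 3.7·560 + 3.1·596 + 2.5·401 + 7.4·583 + 4.6·213 = 10553.7) ⇒ y = (16183.3 − 10553.7) / 19.8 ≈ 284.32.

(157, 284)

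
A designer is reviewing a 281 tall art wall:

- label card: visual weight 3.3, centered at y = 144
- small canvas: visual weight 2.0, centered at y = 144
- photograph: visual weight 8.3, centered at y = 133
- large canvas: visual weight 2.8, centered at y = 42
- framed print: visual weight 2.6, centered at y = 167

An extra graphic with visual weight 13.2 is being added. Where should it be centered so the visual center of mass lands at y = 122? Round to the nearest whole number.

y ≈ 114

New total weight: (3.3 + 2.0 + 8.3 + 2.8 + 2.6) + 13.2 = 32.2.
y: target moment 32.2×122 = 3928.4; current 3.3·144 + 2.0·144 + 8.3·133 + 2.8·42 + 2.6·167 = 2418.9; the extra graphic supplies 1509.5, so y = 1509.5/13.2 ≈ 114.36.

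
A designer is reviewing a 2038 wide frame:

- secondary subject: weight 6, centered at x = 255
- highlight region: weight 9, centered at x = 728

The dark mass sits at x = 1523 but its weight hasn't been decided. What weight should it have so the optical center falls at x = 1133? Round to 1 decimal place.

Fixed elements: Σw = 6 + 9 = 15, Σw·x = 6·255 + 9·728 = 8082.
Set Σw·x/Σw = 1133: (8082 + 1523w) = 1133·(15 + w).
So w = (1133·15 − 8082)/(1523 − 1133) = 8913/390 ≈ 22.85.

w ≈ 22.9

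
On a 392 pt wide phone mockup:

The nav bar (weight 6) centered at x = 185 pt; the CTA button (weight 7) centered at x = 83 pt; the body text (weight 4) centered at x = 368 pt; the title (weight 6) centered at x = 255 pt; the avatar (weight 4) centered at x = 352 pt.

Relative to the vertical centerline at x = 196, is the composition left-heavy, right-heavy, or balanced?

Weights sum to 6 + 7 + 4 + 6 + 4 = 27.
Σw·x = 6·185 + 7·83 + 4·368 + 6·255 + 4·352 = 6101, so x̄ = 6101/27 ≈ 225.96.
Since 226.0 is right of 196, the composition reads right-heavy.

right-heavy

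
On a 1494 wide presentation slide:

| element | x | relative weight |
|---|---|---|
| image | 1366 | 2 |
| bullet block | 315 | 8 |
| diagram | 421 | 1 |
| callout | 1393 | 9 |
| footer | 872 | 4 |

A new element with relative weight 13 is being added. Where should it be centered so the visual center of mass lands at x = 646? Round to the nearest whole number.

With the new element, Σw becomes 2 + 8 + 1 + 9 + 4 + 13 = 37.
Along x: (21698 + 13·x) / 37 = 646 (existing moment 2·1366 + 8·315 + 1·421 + 9·1393 + 4·872 = 21698) ⇒ x = (23902 − 21698) / 13 ≈ 169.54.

x ≈ 170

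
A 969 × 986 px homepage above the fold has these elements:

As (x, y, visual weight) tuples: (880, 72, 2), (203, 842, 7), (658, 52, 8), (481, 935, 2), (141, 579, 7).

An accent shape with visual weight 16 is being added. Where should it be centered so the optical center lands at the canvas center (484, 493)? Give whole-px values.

(621, 521)

After adding the accent shape, total weight = 2 + 7 + 8 + 2 + 7 + 16 = 42.
Along x: (10394 + 16·x) / 42 = 484 (existing moment 2·880 + 7·203 + 8·658 + 2·481 + 7·141 = 10394) ⇒ x = (20328 − 10394) / 16 ≈ 620.88.
Along y: (12377 + 16·y) / 42 = 493 (existing moment 2·72 + 7·842 + 8·52 + 2·935 + 7·579 = 12377) ⇒ y = (20706 − 12377) / 16 ≈ 520.56.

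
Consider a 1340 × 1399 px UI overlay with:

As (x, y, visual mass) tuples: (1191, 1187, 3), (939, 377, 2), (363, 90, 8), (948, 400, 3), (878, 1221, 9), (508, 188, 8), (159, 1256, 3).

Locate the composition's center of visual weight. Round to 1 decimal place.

(656.7, 624.9)

Total weight = 3 + 2 + 8 + 3 + 9 + 8 + 3 = 36.
x: (3·1191 + 2·939 + 8·363 + 3·948 + 9·878 + 8·508 + 3·159) / 36 = 23642 / 36 ≈ 656.72
y: (3·1187 + 2·377 + 8·90 + 3·400 + 9·1221 + 8·188 + 3·1256) / 36 = 22496 / 36 ≈ 624.89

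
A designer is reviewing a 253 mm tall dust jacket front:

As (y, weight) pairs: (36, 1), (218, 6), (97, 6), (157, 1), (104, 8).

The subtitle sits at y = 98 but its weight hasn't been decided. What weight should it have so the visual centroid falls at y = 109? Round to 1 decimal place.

w ≈ 47.0

Known weights sum to 1 + 6 + 6 + 1 + 8 = 22; their moment is 1·36 + 6·218 + 6·97 + 1·157 + 8·104 = 2915.
Balance at y = 109 requires (2915 + w·98) / (22 + w) = 109.
Solving: w = (109·22 − 2915) / (98 − 109) = -517 / -11 ≈ 47.00.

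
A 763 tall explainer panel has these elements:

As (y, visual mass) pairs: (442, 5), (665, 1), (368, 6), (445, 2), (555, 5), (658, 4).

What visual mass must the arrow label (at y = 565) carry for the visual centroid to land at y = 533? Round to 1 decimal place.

w ≈ 27.5

Fixed elements: Σw = 5 + 1 + 6 + 2 + 5 + 4 = 23, Σw·y = 5·442 + 1·665 + 6·368 + 2·445 + 5·555 + 4·658 = 11380.
Balance at y = 533 requires (11380 + w·565) / (23 + w) = 533.
Solving: w = (533·23 − 11380) / (565 − 533) = 879 / 32 ≈ 27.47.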